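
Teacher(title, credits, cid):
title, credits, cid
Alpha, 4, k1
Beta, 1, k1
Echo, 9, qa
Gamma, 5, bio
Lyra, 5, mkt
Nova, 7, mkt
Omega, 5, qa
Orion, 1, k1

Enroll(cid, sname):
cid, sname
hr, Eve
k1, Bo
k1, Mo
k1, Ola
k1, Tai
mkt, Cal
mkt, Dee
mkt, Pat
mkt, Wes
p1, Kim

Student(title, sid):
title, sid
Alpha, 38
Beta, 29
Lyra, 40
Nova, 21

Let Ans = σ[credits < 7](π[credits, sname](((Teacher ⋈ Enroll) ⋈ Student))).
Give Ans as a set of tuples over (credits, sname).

{(1, Bo), (1, Mo), (1, Ola), (1, Tai), (4, Bo), (4, Mo), (4, Ola), (4, Tai), (5, Cal), (5, Dee), (5, Pat), (5, Wes)}

Joining Teacher and Enroll on cid yields {(Alpha, 4, k1, Bo), (Alpha, 4, k1, Mo), (Alpha, 4, k1, Ola), (Alpha, 4, k1, Tai), (Beta, 1, k1, Bo), (Beta, 1, k1, Mo), (Beta, 1, k1, Ola), (Beta, 1, k1, Tai), (Lyra, 5, mkt, Cal), (Lyra, 5, mkt, Dee), (Lyra, 5, mkt, Pat), (Lyra, 5, mkt, Wes), (Nova, 7, mkt, Cal), (Nova, 7, mkt, Dee), (Nova, 7, mkt, Pat), (Nova, 7, mkt, Wes), (Orion, 1, k1, Bo), (Orion, 1, k1, Mo), (Orion, 1, k1, Ola), (Orion, 1, k1, Tai)}.
Joining (Teacher ⋈ Enroll) and Student on title yields {(Alpha, 4, k1, Bo, 38), (Alpha, 4, k1, Mo, 38), (Alpha, 4, k1, Ola, 38), (Alpha, 4, k1, Tai, 38), (Beta, 1, k1, Bo, 29), (Beta, 1, k1, Mo, 29), (Beta, 1, k1, Ola, 29), (Beta, 1, k1, Tai, 29), (Lyra, 5, mkt, Cal, 40), (Lyra, 5, mkt, Dee, 40), (Lyra, 5, mkt, Pat, 40), (Lyra, 5, mkt, Wes, 40), (Nova, 7, mkt, Cal, 21), (Nova, 7, mkt, Dee, 21), (Nova, 7, mkt, Pat, 21), (Nova, 7, mkt, Wes, 21)}.
Keep only column(s) credits, sname: {(1, Bo), (1, Mo), (1, Ola), (1, Tai), (4, Bo), (4, Mo), (4, Ola), (4, Tai), (5, Cal), (5, Dee), (5, Pat), (5, Wes), (7, Cal), (7, Dee), (7, Pat), (7, Wes)}
Selection credits < 7: {(1, Bo), (1, Mo), (1, Ola), (1, Tai), (4, Bo), (4, Mo), (4, Ola), (4, Tai), (5, Cal), (5, Dee), (5, Pat), (5, Wes)}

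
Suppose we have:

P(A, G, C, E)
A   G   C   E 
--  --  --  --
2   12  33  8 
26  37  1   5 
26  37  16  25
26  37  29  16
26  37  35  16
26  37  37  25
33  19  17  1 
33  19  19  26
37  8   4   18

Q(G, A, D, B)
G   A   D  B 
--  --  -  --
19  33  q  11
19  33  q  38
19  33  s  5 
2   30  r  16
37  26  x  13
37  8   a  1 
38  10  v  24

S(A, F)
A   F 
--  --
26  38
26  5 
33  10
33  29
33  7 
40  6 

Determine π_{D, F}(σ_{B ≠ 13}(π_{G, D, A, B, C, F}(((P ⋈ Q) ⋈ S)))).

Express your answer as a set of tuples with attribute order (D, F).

P ⋈ Q (natural join on A, G): {(26, 37, 1, 5, x, 13), (26, 37, 16, 25, x, 13), (26, 37, 29, 16, x, 13), (26, 37, 35, 16, x, 13), (26, 37, 37, 25, x, 13), (33, 19, 17, 1, q, 11), (33, 19, 17, 1, q, 38), (33, 19, 17, 1, s, 5), (33, 19, 19, 26, q, 11), (33, 19, 19, 26, q, 38), (33, 19, 19, 26, s, 5)}
(P ⋈ Q) ⋈ S (natural join on A): {(26, 37, 1, 5, x, 13, 38), (26, 37, 1, 5, x, 13, 5), (26, 37, 16, 25, x, 13, 38), (26, 37, 16, 25, x, 13, 5), (26, 37, 29, 16, x, 13, 38), (26, 37, 29, 16, x, 13, 5), (26, 37, 35, 16, x, 13, 38), (26, 37, 35, 16, x, 13, 5), (26, 37, 37, 25, x, 13, 38), (26, 37, 37, 25, x, 13, 5), (33, 19, 17, 1, q, 11, 10), (33, 19, 17, 1, q, 11, 29), (33, 19, 17, 1, q, 11, 7), (33, 19, 17, 1, q, 38, 10), (33, 19, 17, 1, q, 38, 29), (33, 19, 17, 1, q, 38, 7), (33, 19, 17, 1, s, 5, 10), (33, 19, 17, 1, s, 5, 29), (33, 19, 17, 1, s, 5, 7), (33, 19, 19, 26, q, 11, 10), (33, 19, 19, 26, q, 11, 29), (33, 19, 19, 26, q, 11, 7), (33, 19, 19, 26, q, 38, 10), (33, 19, 19, 26, q, 38, 29), (33, 19, 19, 26, q, 38, 7), (33, 19, 19, 26, s, 5, 10), (33, 19, 19, 26, s, 5, 29), (33, 19, 19, 26, s, 5, 7)}
Keep only column(s) G, D, A, B, C, F: {(19, q, 33, 11, 17, 10), (19, q, 33, 11, 17, 29), (19, q, 33, 11, 17, 7), (19, q, 33, 11, 19, 10), (19, q, 33, 11, 19, 29), (19, q, 33, 11, 19, 7), (19, q, 33, 38, 17, 10), (19, q, 33, 38, 17, 29), (19, q, 33, 38, 17, 7), (19, q, 33, 38, 19, 10), (19, q, 33, 38, 19, 29), (19, q, 33, 38, 19, 7), (19, s, 33, 5, 17, 10), (19, s, 33, 5, 17, 29), (19, s, 33, 5, 17, 7), (19, s, 33, 5, 19, 10), (19, s, 33, 5, 19, 29), (19, s, 33, 5, 19, 7), (37, x, 26, 13, 1, 38), (37, x, 26, 13, 1, 5), (37, x, 26, 13, 16, 38), (37, x, 26, 13, 16, 5), (37, x, 26, 13, 29, 38), (37, x, 26, 13, 29, 5), (37, x, 26, 13, 35, 38), (37, x, 26, 13, 35, 5), (37, x, 26, 13, 37, 38), (37, x, 26, 13, 37, 5)}
Selection B ≠ 13: {(19, q, 33, 11, 17, 10), (19, q, 33, 11, 17, 29), (19, q, 33, 11, 17, 7), (19, q, 33, 11, 19, 10), (19, q, 33, 11, 19, 29), (19, q, 33, 11, 19, 7), (19, q, 33, 38, 17, 10), (19, q, 33, 38, 17, 29), (19, q, 33, 38, 17, 7), (19, q, 33, 38, 19, 10), (19, q, 33, 38, 19, 29), (19, q, 33, 38, 19, 7), (19, s, 33, 5, 17, 10), (19, s, 33, 5, 17, 29), (19, s, 33, 5, 17, 7), (19, s, 33, 5, 19, 10), (19, s, 33, 5, 19, 29), (19, s, 33, 5, 19, 7)}
Keep only column(s) D, F (12 duplicate(s) eliminated): {(q, 10), (q, 29), (q, 7), (s, 10), (s, 29), (s, 7)}

{(q, 10), (q, 29), (q, 7), (s, 10), (s, 29), (s, 7)}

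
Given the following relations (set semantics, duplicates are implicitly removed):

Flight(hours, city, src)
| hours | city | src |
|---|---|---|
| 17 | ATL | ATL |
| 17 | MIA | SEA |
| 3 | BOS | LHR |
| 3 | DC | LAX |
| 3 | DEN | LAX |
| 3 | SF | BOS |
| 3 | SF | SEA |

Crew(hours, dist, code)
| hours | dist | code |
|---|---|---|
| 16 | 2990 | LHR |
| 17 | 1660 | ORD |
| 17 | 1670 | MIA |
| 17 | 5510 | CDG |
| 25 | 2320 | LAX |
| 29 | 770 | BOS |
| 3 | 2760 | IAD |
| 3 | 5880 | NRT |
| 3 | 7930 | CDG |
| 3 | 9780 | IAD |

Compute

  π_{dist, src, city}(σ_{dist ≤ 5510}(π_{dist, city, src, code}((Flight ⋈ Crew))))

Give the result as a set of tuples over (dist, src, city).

Joining Flight and Crew on hours yields {(17, ATL, ATL, 1660, ORD), (17, ATL, ATL, 1670, MIA), (17, ATL, ATL, 5510, CDG), (17, MIA, SEA, 1660, ORD), (17, MIA, SEA, 1670, MIA), (17, MIA, SEA, 5510, CDG), (3, BOS, LHR, 2760, IAD), (3, BOS, LHR, 5880, NRT), (3, BOS, LHR, 7930, CDG), (3, BOS, LHR, 9780, IAD), (3, DC, LAX, 2760, IAD), (3, DC, LAX, 5880, NRT), (3, DC, LAX, 7930, CDG), (3, DC, LAX, 9780, IAD), (3, DEN, LAX, 2760, IAD), (3, DEN, LAX, 5880, NRT), (3, DEN, LAX, 7930, CDG), (3, DEN, LAX, 9780, IAD), (3, SF, BOS, 2760, IAD), (3, SF, BOS, 5880, NRT), (3, SF, BOS, 7930, CDG), (3, SF, BOS, 9780, IAD), (3, SF, SEA, 2760, IAD), (3, SF, SEA, 5880, NRT), (3, SF, SEA, 7930, CDG), (3, SF, SEA, 9780, IAD)}.
Keep only column(s) dist, city, src, code: {(1660, ATL, ATL, ORD), (1660, MIA, SEA, ORD), (1670, ATL, ATL, MIA), (1670, MIA, SEA, MIA), (2760, BOS, LHR, IAD), (2760, DC, LAX, IAD), (2760, DEN, LAX, IAD), (2760, SF, BOS, IAD), (2760, SF, SEA, IAD), (5510, ATL, ATL, CDG), (5510, MIA, SEA, CDG), (5880, BOS, LHR, NRT), (5880, DC, LAX, NRT), (5880, DEN, LAX, NRT), (5880, SF, BOS, NRT), (5880, SF, SEA, NRT), (7930, BOS, LHR, CDG), (7930, DC, LAX, CDG), (7930, DEN, LAX, CDG), (7930, SF, BOS, CDG), (7930, SF, SEA, CDG), (9780, BOS, LHR, IAD), (9780, DC, LAX, IAD), (9780, DEN, LAX, IAD), (9780, SF, BOS, IAD), (9780, SF, SEA, IAD)}
Apply σ_{dist ≤ 5510}; surviving tuples: {(1660, ATL, ATL, ORD), (1660, MIA, SEA, ORD), (1670, ATL, ATL, MIA), (1670, MIA, SEA, MIA), (2760, BOS, LHR, IAD), (2760, DC, LAX, IAD), (2760, DEN, LAX, IAD), (2760, SF, BOS, IAD), (2760, SF, SEA, IAD), (5510, ATL, ATL, CDG), (5510, MIA, SEA, CDG)}
Keep only column(s) dist, src, city: {(1660, ATL, ATL), (1660, SEA, MIA), (1670, ATL, ATL), (1670, SEA, MIA), (2760, BOS, SF), (2760, LAX, DC), (2760, LAX, DEN), (2760, LHR, BOS), (2760, SEA, SF), (5510, ATL, ATL), (5510, SEA, MIA)}

{(1660, ATL, ATL), (1660, SEA, MIA), (1670, ATL, ATL), (1670, SEA, MIA), (2760, BOS, SF), (2760, LAX, DC), (2760, LAX, DEN), (2760, LHR, BOS), (2760, SEA, SF), (5510, ATL, ATL), (5510, SEA, MIA)}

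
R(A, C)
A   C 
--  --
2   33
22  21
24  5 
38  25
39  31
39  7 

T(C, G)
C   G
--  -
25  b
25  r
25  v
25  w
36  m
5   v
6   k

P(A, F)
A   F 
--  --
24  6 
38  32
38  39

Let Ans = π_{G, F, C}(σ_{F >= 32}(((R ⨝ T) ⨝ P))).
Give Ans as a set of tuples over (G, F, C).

{(b, 32, 25), (b, 39, 25), (r, 32, 25), (r, 39, 25), (v, 32, 25), (v, 39, 25), (w, 32, 25), (w, 39, 25)}

R ⋈ T (natural join on C): {(24, 5, v), (38, 25, b), (38, 25, r), (38, 25, v), (38, 25, w)}
(R ⨝ T) ⋈ P (natural join on A): {(24, 5, v, 6), (38, 25, b, 32), (38, 25, b, 39), (38, 25, r, 32), (38, 25, r, 39), (38, 25, v, 32), (38, 25, v, 39), (38, 25, w, 32), (38, 25, w, 39)}
σ[F >= 32]: keep tuples satisfying F >= 32 → {(38, 25, b, 32), (38, 25, b, 39), (38, 25, r, 32), (38, 25, r, 39), (38, 25, v, 32), (38, 25, v, 39), (38, 25, w, 32), (38, 25, w, 39)}
π_{G, F, C} gives {(b, 32, 25), (b, 39, 25), (r, 32, 25), (r, 39, 25), (v, 32, 25), (v, 39, 25), (w, 32, 25), (w, 39, 25)}.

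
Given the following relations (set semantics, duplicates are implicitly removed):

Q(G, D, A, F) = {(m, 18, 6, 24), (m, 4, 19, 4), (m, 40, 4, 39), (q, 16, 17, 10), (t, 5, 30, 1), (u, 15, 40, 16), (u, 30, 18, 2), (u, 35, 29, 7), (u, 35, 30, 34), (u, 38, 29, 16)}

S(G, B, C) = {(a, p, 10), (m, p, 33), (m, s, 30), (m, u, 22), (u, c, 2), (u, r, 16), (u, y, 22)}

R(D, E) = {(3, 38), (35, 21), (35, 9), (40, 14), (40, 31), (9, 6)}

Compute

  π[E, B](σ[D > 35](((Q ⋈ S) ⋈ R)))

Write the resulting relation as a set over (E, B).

Q ⋈ S (natural join on G): {(m, 18, 6, 24, p, 33), (m, 18, 6, 24, s, 30), (m, 18, 6, 24, u, 22), (m, 4, 19, 4, p, 33), (m, 4, 19, 4, s, 30), (m, 4, 19, 4, u, 22), (m, 40, 4, 39, p, 33), (m, 40, 4, 39, s, 30), (m, 40, 4, 39, u, 22), (u, 15, 40, 16, c, 2), (u, 15, 40, 16, r, 16), (u, 15, 40, 16, y, 22), (u, 30, 18, 2, c, 2), (u, 30, 18, 2, r, 16), (u, 30, 18, 2, y, 22), (u, 35, 29, 7, c, 2), (u, 35, 29, 7, r, 16), (u, 35, 29, 7, y, 22), (u, 35, 30, 34, c, 2), (u, 35, 30, 34, r, 16), (u, 35, 30, 34, y, 22), (u, 38, 29, 16, c, 2), (u, 38, 29, 16, r, 16), (u, 38, 29, 16, y, 22)}
(Q ⋈ S) ⋈ R (natural join on D): {(m, 40, 4, 39, p, 33, 14), (m, 40, 4, 39, p, 33, 31), (m, 40, 4, 39, s, 30, 14), (m, 40, 4, 39, s, 30, 31), (m, 40, 4, 39, u, 22, 14), (m, 40, 4, 39, u, 22, 31), (u, 35, 29, 7, c, 2, 21), (u, 35, 29, 7, c, 2, 9), (u, 35, 29, 7, r, 16, 21), (u, 35, 29, 7, r, 16, 9), (u, 35, 29, 7, y, 22, 21), (u, 35, 29, 7, y, 22, 9), (u, 35, 30, 34, c, 2, 21), (u, 35, 30, 34, c, 2, 9), (u, 35, 30, 34, r, 16, 21), (u, 35, 30, 34, r, 16, 9), (u, 35, 30, 34, y, 22, 21), (u, 35, 30, 34, y, 22, 9)}
Apply σ_{D > 35}; surviving tuples: {(m, 40, 4, 39, p, 33, 14), (m, 40, 4, 39, p, 33, 31), (m, 40, 4, 39, s, 30, 14), (m, 40, 4, 39, s, 30, 31), (m, 40, 4, 39, u, 22, 14), (m, 40, 4, 39, u, 22, 31)}
Keep only column(s) E, B: {(14, p), (14, s), (14, u), (31, p), (31, s), (31, u)}

{(14, p), (14, s), (14, u), (31, p), (31, s), (31, u)}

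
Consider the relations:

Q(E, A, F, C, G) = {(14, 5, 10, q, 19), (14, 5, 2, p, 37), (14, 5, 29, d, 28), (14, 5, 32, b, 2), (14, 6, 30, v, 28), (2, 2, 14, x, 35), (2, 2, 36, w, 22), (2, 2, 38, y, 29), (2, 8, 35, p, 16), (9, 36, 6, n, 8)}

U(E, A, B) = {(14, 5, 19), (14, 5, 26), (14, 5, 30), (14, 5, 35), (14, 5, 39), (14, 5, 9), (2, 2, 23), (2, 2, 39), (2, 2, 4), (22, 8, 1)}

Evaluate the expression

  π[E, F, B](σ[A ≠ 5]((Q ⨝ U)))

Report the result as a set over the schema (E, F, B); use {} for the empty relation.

Q ⋈ U (natural join on E, A): {(14, 5, 10, q, 19, 19), (14, 5, 10, q, 19, 26), (14, 5, 10, q, 19, 30), (14, 5, 10, q, 19, 35), (14, 5, 10, q, 19, 39), (14, 5, 10, q, 19, 9), (14, 5, 2, p, 37, 19), (14, 5, 2, p, 37, 26), (14, 5, 2, p, 37, 30), (14, 5, 2, p, 37, 35), (14, 5, 2, p, 37, 39), (14, 5, 2, p, 37, 9), (14, 5, 29, d, 28, 19), (14, 5, 29, d, 28, 26), (14, 5, 29, d, 28, 30), (14, 5, 29, d, 28, 35), (14, 5, 29, d, 28, 39), (14, 5, 29, d, 28, 9), (14, 5, 32, b, 2, 19), (14, 5, 32, b, 2, 26), (14, 5, 32, b, 2, 30), (14, 5, 32, b, 2, 35), (14, 5, 32, b, 2, 39), (14, 5, 32, b, 2, 9), (2, 2, 14, x, 35, 23), (2, 2, 14, x, 35, 39), (2, 2, 14, x, 35, 4), (2, 2, 36, w, 22, 23), (2, 2, 36, w, 22, 39), (2, 2, 36, w, 22, 4), (2, 2, 38, y, 29, 23), (2, 2, 38, y, 29, 39), (2, 2, 38, y, 29, 4)}
Selection A ≠ 5: {(2, 2, 14, x, 35, 23), (2, 2, 14, x, 35, 39), (2, 2, 14, x, 35, 4), (2, 2, 36, w, 22, 23), (2, 2, 36, w, 22, 39), (2, 2, 36, w, 22, 4), (2, 2, 38, y, 29, 23), (2, 2, 38, y, 29, 39), (2, 2, 38, y, 29, 4)}
π[E, F, B]: project onto (E, F, B) → {(2, 14, 23), (2, 14, 39), (2, 14, 4), (2, 36, 23), (2, 36, 39), (2, 36, 4), (2, 38, 23), (2, 38, 39), (2, 38, 4)}

{(2, 14, 23), (2, 14, 39), (2, 14, 4), (2, 36, 23), (2, 36, 39), (2, 36, 4), (2, 38, 23), (2, 38, 39), (2, 38, 4)}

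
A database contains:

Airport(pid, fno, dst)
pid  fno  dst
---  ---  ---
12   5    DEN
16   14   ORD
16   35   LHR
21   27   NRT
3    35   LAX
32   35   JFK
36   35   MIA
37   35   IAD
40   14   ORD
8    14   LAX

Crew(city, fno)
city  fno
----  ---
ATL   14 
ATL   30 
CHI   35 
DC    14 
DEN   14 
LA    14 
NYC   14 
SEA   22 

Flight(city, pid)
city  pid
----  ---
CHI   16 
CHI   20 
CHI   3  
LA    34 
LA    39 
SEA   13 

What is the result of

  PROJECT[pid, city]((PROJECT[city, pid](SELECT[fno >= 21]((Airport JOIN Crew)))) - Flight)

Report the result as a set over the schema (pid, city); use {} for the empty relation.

Joining Airport and Crew on fno yields {(16, 14, ORD, ATL), (16, 14, ORD, DC), (16, 14, ORD, DEN), (16, 14, ORD, LA), (16, 14, ORD, NYC), (16, 35, LHR, CHI), (3, 35, LAX, CHI), (32, 35, JFK, CHI), (36, 35, MIA, CHI), (37, 35, IAD, CHI), (40, 14, ORD, ATL), (40, 14, ORD, DC), (40, 14, ORD, DEN), (40, 14, ORD, LA), (40, 14, ORD, NYC), (8, 14, LAX, ATL), (8, 14, LAX, DC), (8, 14, LAX, DEN), (8, 14, LAX, LA), (8, 14, LAX, NYC)}.
Apply σ_{fno >= 21}; surviving tuples: {(16, 35, LHR, CHI), (3, 35, LAX, CHI), (32, 35, JFK, CHI), (36, 35, MIA, CHI), (37, 35, IAD, CHI)}
Projecting to city, pid: {(CHI, 16), (CHI, 3), (CHI, 32), (CHI, 36), (CHI, 37)}
Set difference of the two operands is {(CHI, 32), (CHI, 36), (CHI, 37)}.
Projecting to pid, city: {(32, CHI), (36, CHI), (37, CHI)}

{(32, CHI), (36, CHI), (37, CHI)}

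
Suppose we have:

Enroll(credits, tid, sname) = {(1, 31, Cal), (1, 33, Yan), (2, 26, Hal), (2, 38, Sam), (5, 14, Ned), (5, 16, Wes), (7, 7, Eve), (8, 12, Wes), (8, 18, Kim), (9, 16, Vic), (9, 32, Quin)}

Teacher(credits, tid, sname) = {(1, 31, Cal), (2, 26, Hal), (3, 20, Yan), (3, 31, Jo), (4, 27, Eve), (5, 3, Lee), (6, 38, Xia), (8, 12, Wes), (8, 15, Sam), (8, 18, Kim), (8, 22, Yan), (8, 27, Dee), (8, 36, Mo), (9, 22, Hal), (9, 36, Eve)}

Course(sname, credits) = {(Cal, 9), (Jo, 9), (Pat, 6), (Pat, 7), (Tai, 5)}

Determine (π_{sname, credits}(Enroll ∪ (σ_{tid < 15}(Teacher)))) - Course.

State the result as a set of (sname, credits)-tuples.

{(Cal, 1), (Eve, 7), (Hal, 2), (Kim, 8), (Lee, 5), (Ned, 5), (Quin, 9), (Sam, 2), (Vic, 9), (Wes, 5), (Wes, 8), (Yan, 1)}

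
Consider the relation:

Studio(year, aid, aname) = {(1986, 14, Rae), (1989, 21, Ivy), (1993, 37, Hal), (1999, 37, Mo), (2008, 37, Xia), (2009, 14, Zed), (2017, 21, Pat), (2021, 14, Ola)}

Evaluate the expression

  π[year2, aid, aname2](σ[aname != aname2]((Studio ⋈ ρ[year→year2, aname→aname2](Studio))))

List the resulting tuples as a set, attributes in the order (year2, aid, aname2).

ρ[year→year2, aname→aname2]: schema becomes (year2, aid, aname2); tuples unchanged.
Natural join on aid: {(1986, 14, Rae, 1986, Rae), (1986, 14, Rae, 2009, Zed), (1986, 14, Rae, 2021, Ola), (1989, 21, Ivy, 1989, Ivy), (1989, 21, Ivy, 2017, Pat), (1993, 37, Hal, 1993, Hal), (1993, 37, Hal, 1999, Mo), (1993, 37, Hal, 2008, Xia), (1999, 37, Mo, 1993, Hal), (1999, 37, Mo, 1999, Mo), (1999, 37, Mo, 2008, Xia), (2008, 37, Xia, 1993, Hal), (2008, 37, Xia, 1999, Mo), (2008, 37, Xia, 2008, Xia), (2009, 14, Zed, 1986, Rae), (2009, 14, Zed, 2009, Zed), (2009, 14, Zed, 2021, Ola), (2017, 21, Pat, 1989, Ivy), (2017, 21, Pat, 2017, Pat), (2021, 14, Ola, 1986, Rae), (2021, 14, Ola, 2009, Zed), (2021, 14, Ola, 2021, Ola)}
σ[aname != aname2]: keep tuples satisfying aname != aname2 → {(1986, 14, Rae, 2009, Zed), (1986, 14, Rae, 2021, Ola), (1989, 21, Ivy, 2017, Pat), (1993, 37, Hal, 1999, Mo), (1993, 37, Hal, 2008, Xia), (1999, 37, Mo, 1993, Hal), (1999, 37, Mo, 2008, Xia), (2008, 37, Xia, 1993, Hal), (2008, 37, Xia, 1999, Mo), (2009, 14, Zed, 1986, Rae), (2009, 14, Zed, 2021, Ola), (2017, 21, Pat, 1989, Ivy), (2021, 14, Ola, 1986, Rae), (2021, 14, Ola, 2009, Zed)}
Projecting to year2, aid, aname2 (6 duplicate(s) eliminated): {(1986, 14, Rae), (1989, 21, Ivy), (1993, 37, Hal), (1999, 37, Mo), (2008, 37, Xia), (2009, 14, Zed), (2017, 21, Pat), (2021, 14, Ola)}

{(1986, 14, Rae), (1989, 21, Ivy), (1993, 37, Hal), (1999, 37, Mo), (2008, 37, Xia), (2009, 14, Zed), (2017, 21, Pat), (2021, 14, Ola)}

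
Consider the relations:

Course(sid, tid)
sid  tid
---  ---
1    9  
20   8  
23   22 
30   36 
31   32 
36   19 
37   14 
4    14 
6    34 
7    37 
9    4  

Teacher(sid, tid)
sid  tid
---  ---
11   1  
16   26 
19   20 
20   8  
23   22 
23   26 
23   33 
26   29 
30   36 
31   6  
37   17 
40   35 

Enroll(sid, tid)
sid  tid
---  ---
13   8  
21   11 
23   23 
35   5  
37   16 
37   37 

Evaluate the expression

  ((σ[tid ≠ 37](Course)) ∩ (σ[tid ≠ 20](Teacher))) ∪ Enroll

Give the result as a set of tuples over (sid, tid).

{(13, 8), (20, 8), (21, 11), (23, 22), (23, 23), (30, 36), (35, 5), (37, 16), (37, 37)}

σ[tid ≠ 37]: keep tuples satisfying tid ≠ 37 → {(1, 9), (20, 8), (23, 22), (30, 36), (31, 32), (36, 19), (37, 14), (4, 14), (6, 34), (9, 4)}
σ[tid ≠ 20]: keep tuples satisfying tid ≠ 20 → {(11, 1), (16, 26), (20, 8), (23, 22), (23, 26), (23, 33), (26, 29), (30, 36), (31, 6), (37, 17), (40, 35)}
Set intersection of the two operands is {(20, 8), (23, 22), (30, 36)}.
Set union of the two operands is {(13, 8), (20, 8), (21, 11), (23, 22), (23, 23), (30, 36), (35, 5), (37, 16), (37, 37)}.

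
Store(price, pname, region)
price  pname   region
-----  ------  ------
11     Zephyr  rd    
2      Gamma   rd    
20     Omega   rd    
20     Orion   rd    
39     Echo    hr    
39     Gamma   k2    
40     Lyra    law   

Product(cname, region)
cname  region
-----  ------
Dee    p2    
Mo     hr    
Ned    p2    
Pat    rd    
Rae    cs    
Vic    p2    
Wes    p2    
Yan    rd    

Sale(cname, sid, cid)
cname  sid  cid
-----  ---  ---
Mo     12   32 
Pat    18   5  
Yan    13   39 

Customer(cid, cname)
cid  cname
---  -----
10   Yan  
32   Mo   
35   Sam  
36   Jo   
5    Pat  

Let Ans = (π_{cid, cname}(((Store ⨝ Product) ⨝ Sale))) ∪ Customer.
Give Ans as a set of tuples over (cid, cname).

Store ⋈ Product (natural join on region): {(11, Zephyr, rd, Pat), (11, Zephyr, rd, Yan), (2, Gamma, rd, Pat), (2, Gamma, rd, Yan), (20, Omega, rd, Pat), (20, Omega, rd, Yan), (20, Orion, rd, Pat), (20, Orion, rd, Yan), (39, Echo, hr, Mo)}
(Store ⨝ Product) ⋈ Sale (natural join on cname): {(11, Zephyr, rd, Pat, 18, 5), (11, Zephyr, rd, Yan, 13, 39), (2, Gamma, rd, Pat, 18, 5), (2, Gamma, rd, Yan, 13, 39), (20, Omega, rd, Pat, 18, 5), (20, Omega, rd, Yan, 13, 39), (20, Orion, rd, Pat, 18, 5), (20, Orion, rd, Yan, 13, 39), (39, Echo, hr, Mo, 12, 32)}
Projecting to cid, cname (6 duplicate(s) eliminated): {(32, Mo), (39, Yan), (5, Pat)}
Union: {(32, Mo), (39, Yan), (5, Pat)} with {(10, Yan), (32, Mo), (35, Sam), (36, Jo), (5, Pat)} → {(10, Yan), (32, Mo), (35, Sam), (36, Jo), (39, Yan), (5, Pat)}

{(10, Yan), (32, Mo), (35, Sam), (36, Jo), (39, Yan), (5, Pat)}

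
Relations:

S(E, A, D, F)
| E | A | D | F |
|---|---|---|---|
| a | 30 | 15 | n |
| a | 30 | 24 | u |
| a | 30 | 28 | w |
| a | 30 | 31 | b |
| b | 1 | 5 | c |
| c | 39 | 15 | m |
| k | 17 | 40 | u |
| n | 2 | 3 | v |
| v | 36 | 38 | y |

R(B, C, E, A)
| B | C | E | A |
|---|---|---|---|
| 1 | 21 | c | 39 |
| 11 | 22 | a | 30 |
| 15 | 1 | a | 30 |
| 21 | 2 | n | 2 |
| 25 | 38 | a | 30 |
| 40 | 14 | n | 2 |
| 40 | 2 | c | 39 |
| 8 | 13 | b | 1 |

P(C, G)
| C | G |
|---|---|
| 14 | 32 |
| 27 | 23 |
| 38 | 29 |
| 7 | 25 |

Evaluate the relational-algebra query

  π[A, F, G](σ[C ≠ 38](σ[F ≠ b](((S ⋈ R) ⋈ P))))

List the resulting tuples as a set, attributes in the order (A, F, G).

{(2, v, 32)}

Joining S and R on E, A yields {(a, 30, 15, n, 11, 22), (a, 30, 15, n, 15, 1), (a, 30, 15, n, 25, 38), (a, 30, 24, u, 11, 22), (a, 30, 24, u, 15, 1), (a, 30, 24, u, 25, 38), (a, 30, 28, w, 11, 22), (a, 30, 28, w, 15, 1), (a, 30, 28, w, 25, 38), (a, 30, 31, b, 11, 22), (a, 30, 31, b, 15, 1), (a, 30, 31, b, 25, 38), (b, 1, 5, c, 8, 13), (c, 39, 15, m, 1, 21), (c, 39, 15, m, 40, 2), (n, 2, 3, v, 21, 2), (n, 2, 3, v, 40, 14)}.
Joining (S ⋈ R) and P on C yields {(a, 30, 15, n, 25, 38, 29), (a, 30, 24, u, 25, 38, 29), (a, 30, 28, w, 25, 38, 29), (a, 30, 31, b, 25, 38, 29), (n, 2, 3, v, 40, 14, 32)}.
σ[F ≠ b]: keep tuples satisfying F ≠ b → {(a, 30, 15, n, 25, 38, 29), (a, 30, 24, u, 25, 38, 29), (a, 30, 28, w, 25, 38, 29), (n, 2, 3, v, 40, 14, 32)}
σ[C ≠ 38]: keep tuples satisfying C ≠ 38 → {(n, 2, 3, v, 40, 14, 32)}
Projecting to A, F, G: {(2, v, 32)}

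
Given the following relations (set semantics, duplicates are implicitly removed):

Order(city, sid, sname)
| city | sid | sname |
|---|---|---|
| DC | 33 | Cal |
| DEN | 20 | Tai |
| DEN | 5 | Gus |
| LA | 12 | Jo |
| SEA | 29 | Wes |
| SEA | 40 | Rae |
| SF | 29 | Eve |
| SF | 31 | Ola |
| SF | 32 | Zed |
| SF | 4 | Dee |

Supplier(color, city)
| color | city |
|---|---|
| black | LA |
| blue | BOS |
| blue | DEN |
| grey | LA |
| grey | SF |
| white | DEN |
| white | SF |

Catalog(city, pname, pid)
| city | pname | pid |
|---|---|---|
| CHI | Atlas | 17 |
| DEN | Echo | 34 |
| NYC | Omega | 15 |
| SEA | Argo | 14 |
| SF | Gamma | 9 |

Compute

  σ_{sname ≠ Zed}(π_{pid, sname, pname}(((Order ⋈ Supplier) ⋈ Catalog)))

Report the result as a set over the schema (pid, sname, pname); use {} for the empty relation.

Order ⋈ Supplier (natural join on city): {(DEN, 20, Tai, blue), (DEN, 20, Tai, white), (DEN, 5, Gus, blue), (DEN, 5, Gus, white), (LA, 12, Jo, black), (LA, 12, Jo, grey), (SF, 29, Eve, grey), (SF, 29, Eve, white), (SF, 31, Ola, grey), (SF, 31, Ola, white), (SF, 32, Zed, grey), (SF, 32, Zed, white), (SF, 4, Dee, grey), (SF, 4, Dee, white)}
(Order ⋈ Supplier) ⋈ Catalog (natural join on city): {(DEN, 20, Tai, blue, Echo, 34), (DEN, 20, Tai, white, Echo, 34), (DEN, 5, Gus, blue, Echo, 34), (DEN, 5, Gus, white, Echo, 34), (SF, 29, Eve, grey, Gamma, 9), (SF, 29, Eve, white, Gamma, 9), (SF, 31, Ola, grey, Gamma, 9), (SF, 31, Ola, white, Gamma, 9), (SF, 32, Zed, grey, Gamma, 9), (SF, 32, Zed, white, Gamma, 9), (SF, 4, Dee, grey, Gamma, 9), (SF, 4, Dee, white, Gamma, 9)}
π_{pid, sname, pname} gives {(34, Gus, Echo), (34, Tai, Echo), (9, Dee, Gamma), (9, Eve, Gamma), (9, Ola, Gamma), (9, Zed, Gamma)} (6 duplicate(s) eliminated).
σ[sname ≠ Zed]: keep tuples satisfying sname ≠ Zed → {(34, Gus, Echo), (34, Tai, Echo), (9, Dee, Gamma), (9, Eve, Gamma), (9, Ola, Gamma)}

{(34, Gus, Echo), (34, Tai, Echo), (9, Dee, Gamma), (9, Eve, Gamma), (9, Ola, Gamma)}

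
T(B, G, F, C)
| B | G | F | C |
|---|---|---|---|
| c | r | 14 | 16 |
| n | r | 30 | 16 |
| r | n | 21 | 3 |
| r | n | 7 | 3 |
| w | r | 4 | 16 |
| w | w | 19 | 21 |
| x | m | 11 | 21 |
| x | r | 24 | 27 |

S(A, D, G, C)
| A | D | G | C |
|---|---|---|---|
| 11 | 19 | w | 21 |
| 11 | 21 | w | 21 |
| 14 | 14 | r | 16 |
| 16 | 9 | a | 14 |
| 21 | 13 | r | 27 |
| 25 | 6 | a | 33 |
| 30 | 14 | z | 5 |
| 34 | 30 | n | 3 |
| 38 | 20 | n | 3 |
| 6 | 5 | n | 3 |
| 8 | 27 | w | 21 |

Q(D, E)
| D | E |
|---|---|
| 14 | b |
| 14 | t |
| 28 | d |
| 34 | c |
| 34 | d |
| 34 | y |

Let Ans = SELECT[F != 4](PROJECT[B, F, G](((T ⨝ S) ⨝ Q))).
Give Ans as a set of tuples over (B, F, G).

{(c, 14, r), (n, 30, r)}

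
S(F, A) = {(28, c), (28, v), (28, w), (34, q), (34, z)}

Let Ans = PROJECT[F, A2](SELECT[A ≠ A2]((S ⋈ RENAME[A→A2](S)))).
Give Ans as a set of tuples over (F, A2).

ρ[A→A2]: schema becomes (F, A2); tuples unchanged.
Joining S and RENAME[A→A2](S) on F yields {(28, c, c), (28, c, v), (28, c, w), (28, v, c), (28, v, v), (28, v, w), (28, w, c), (28, w, v), (28, w, w), (34, q, q), (34, q, z), (34, z, q), (34, z, z)}.
Apply σ_{A ≠ A2}; surviving tuples: {(28, c, v), (28, c, w), (28, v, c), (28, v, w), (28, w, c), (28, w, v), (34, q, z), (34, z, q)}
π_{F, A2} gives {(28, c), (28, v), (28, w), (34, q), (34, z)} (3 duplicate(s) eliminated).

{(28, c), (28, v), (28, w), (34, q), (34, z)}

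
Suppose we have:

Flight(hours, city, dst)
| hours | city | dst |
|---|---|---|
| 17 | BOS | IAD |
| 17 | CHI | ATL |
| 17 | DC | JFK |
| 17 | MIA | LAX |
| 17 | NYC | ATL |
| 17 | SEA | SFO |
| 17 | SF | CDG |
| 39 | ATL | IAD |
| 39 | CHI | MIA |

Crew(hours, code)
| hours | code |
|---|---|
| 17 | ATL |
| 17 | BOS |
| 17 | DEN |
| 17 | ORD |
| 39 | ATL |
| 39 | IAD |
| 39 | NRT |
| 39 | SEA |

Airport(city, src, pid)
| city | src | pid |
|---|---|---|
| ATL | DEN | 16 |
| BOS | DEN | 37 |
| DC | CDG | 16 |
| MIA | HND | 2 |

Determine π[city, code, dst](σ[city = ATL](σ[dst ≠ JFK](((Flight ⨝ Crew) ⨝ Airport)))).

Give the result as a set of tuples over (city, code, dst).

Natural join on hours: {(17, BOS, IAD, ATL), (17, BOS, IAD, BOS), (17, BOS, IAD, DEN), (17, BOS, IAD, ORD), (17, CHI, ATL, ATL), (17, CHI, ATL, BOS), (17, CHI, ATL, DEN), (17, CHI, ATL, ORD), (17, DC, JFK, ATL), (17, DC, JFK, BOS), (17, DC, JFK, DEN), (17, DC, JFK, ORD), (17, MIA, LAX, ATL), (17, MIA, LAX, BOS), (17, MIA, LAX, DEN), (17, MIA, LAX, ORD), (17, NYC, ATL, ATL), (17, NYC, ATL, BOS), (17, NYC, ATL, DEN), (17, NYC, ATL, ORD), (17, SEA, SFO, ATL), (17, SEA, SFO, BOS), (17, SEA, SFO, DEN), (17, SEA, SFO, ORD), (17, SF, CDG, ATL), (17, SF, CDG, BOS), (17, SF, CDG, DEN), (17, SF, CDG, ORD), (39, ATL, IAD, ATL), (39, ATL, IAD, IAD), (39, ATL, IAD, NRT), (39, ATL, IAD, SEA), (39, CHI, MIA, ATL), (39, CHI, MIA, IAD), (39, CHI, MIA, NRT), (39, CHI, MIA, SEA)}
Natural join on city: {(17, BOS, IAD, ATL, DEN, 37), (17, BOS, IAD, BOS, DEN, 37), (17, BOS, IAD, DEN, DEN, 37), (17, BOS, IAD, ORD, DEN, 37), (17, DC, JFK, ATL, CDG, 16), (17, DC, JFK, BOS, CDG, 16), (17, DC, JFK, DEN, CDG, 16), (17, DC, JFK, ORD, CDG, 16), (17, MIA, LAX, ATL, HND, 2), (17, MIA, LAX, BOS, HND, 2), (17, MIA, LAX, DEN, HND, 2), (17, MIA, LAX, ORD, HND, 2), (39, ATL, IAD, ATL, DEN, 16), (39, ATL, IAD, IAD, DEN, 16), (39, ATL, IAD, NRT, DEN, 16), (39, ATL, IAD, SEA, DEN, 16)}
Filtering on dst ≠ JFK leaves {(17, BOS, IAD, ATL, DEN, 37), (17, BOS, IAD, BOS, DEN, 37), (17, BOS, IAD, DEN, DEN, 37), (17, BOS, IAD, ORD, DEN, 37), (17, MIA, LAX, ATL, HND, 2), (17, MIA, LAX, BOS, HND, 2), (17, MIA, LAX, DEN, HND, 2), (17, MIA, LAX, ORD, HND, 2), (39, ATL, IAD, ATL, DEN, 16), (39, ATL, IAD, IAD, DEN, 16), (39, ATL, IAD, NRT, DEN, 16), (39, ATL, IAD, SEA, DEN, 16)}.
Filtering on city = ATL leaves {(39, ATL, IAD, ATL, DEN, 16), (39, ATL, IAD, IAD, DEN, 16), (39, ATL, IAD, NRT, DEN, 16), (39, ATL, IAD, SEA, DEN, 16)}.
π_{city, code, dst} gives {(ATL, ATL, IAD), (ATL, IAD, IAD), (ATL, NRT, IAD), (ATL, SEA, IAD)}.

{(ATL, ATL, IAD), (ATL, IAD, IAD), (ATL, NRT, IAD), (ATL, SEA, IAD)}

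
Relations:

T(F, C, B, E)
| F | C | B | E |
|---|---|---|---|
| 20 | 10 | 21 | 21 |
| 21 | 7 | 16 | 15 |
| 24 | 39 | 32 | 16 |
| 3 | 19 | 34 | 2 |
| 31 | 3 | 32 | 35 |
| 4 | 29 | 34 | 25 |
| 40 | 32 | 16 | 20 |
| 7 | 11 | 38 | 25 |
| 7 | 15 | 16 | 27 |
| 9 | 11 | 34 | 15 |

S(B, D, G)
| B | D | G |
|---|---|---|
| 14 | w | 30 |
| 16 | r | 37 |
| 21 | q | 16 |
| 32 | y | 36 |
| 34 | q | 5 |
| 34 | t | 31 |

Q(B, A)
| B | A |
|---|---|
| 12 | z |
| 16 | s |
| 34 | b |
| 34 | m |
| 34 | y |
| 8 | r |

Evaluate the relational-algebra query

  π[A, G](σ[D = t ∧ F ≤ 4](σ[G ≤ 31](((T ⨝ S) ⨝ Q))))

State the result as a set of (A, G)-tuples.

{(b, 31), (m, 31), (y, 31)}

Natural join on B: {(20, 10, 21, 21, q, 16), (21, 7, 16, 15, r, 37), (24, 39, 32, 16, y, 36), (3, 19, 34, 2, q, 5), (3, 19, 34, 2, t, 31), (31, 3, 32, 35, y, 36), (4, 29, 34, 25, q, 5), (4, 29, 34, 25, t, 31), (40, 32, 16, 20, r, 37), (7, 15, 16, 27, r, 37), (9, 11, 34, 15, q, 5), (9, 11, 34, 15, t, 31)}
Natural join on B: {(21, 7, 16, 15, r, 37, s), (3, 19, 34, 2, q, 5, b), (3, 19, 34, 2, q, 5, m), (3, 19, 34, 2, q, 5, y), (3, 19, 34, 2, t, 31, b), (3, 19, 34, 2, t, 31, m), (3, 19, 34, 2, t, 31, y), (4, 29, 34, 25, q, 5, b), (4, 29, 34, 25, q, 5, m), (4, 29, 34, 25, q, 5, y), (4, 29, 34, 25, t, 31, b), (4, 29, 34, 25, t, 31, m), (4, 29, 34, 25, t, 31, y), (40, 32, 16, 20, r, 37, s), (7, 15, 16, 27, r, 37, s), (9, 11, 34, 15, q, 5, b), (9, 11, 34, 15, q, 5, m), (9, 11, 34, 15, q, 5, y), (9, 11, 34, 15, t, 31, b), (9, 11, 34, 15, t, 31, m), (9, 11, 34, 15, t, 31, y)}
Filtering on G ≤ 31 leaves {(3, 19, 34, 2, q, 5, b), (3, 19, 34, 2, q, 5, m), (3, 19, 34, 2, q, 5, y), (3, 19, 34, 2, t, 31, b), (3, 19, 34, 2, t, 31, m), (3, 19, 34, 2, t, 31, y), (4, 29, 34, 25, q, 5, b), (4, 29, 34, 25, q, 5, m), (4, 29, 34, 25, q, 5, y), (4, 29, 34, 25, t, 31, b), (4, 29, 34, 25, t, 31, m), (4, 29, 34, 25, t, 31, y), (9, 11, 34, 15, q, 5, b), (9, 11, 34, 15, q, 5, m), (9, 11, 34, 15, q, 5, y), (9, 11, 34, 15, t, 31, b), (9, 11, 34, 15, t, 31, m), (9, 11, 34, 15, t, 31, y)}.
Filtering on D = t ∧ F ≤ 4 leaves {(3, 19, 34, 2, t, 31, b), (3, 19, 34, 2, t, 31, m), (3, 19, 34, 2, t, 31, y), (4, 29, 34, 25, t, 31, b), (4, 29, 34, 25, t, 31, m), (4, 29, 34, 25, t, 31, y)}.
Keep only column(s) A, G (3 duplicate(s) eliminated): {(b, 31), (m, 31), (y, 31)}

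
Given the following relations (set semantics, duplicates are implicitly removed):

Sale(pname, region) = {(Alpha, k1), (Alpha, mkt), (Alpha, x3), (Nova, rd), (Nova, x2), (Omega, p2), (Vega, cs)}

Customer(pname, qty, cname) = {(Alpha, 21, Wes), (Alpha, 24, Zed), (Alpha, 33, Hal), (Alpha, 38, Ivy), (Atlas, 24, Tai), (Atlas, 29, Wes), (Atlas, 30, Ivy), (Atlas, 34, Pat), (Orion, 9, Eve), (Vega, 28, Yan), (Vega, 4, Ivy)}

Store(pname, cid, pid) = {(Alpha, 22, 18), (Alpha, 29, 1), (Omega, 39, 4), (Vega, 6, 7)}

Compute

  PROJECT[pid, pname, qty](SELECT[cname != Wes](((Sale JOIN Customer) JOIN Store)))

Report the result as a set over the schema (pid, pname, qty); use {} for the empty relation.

{(1, Alpha, 24), (1, Alpha, 33), (1, Alpha, 38), (18, Alpha, 24), (18, Alpha, 33), (18, Alpha, 38), (7, Vega, 28), (7, Vega, 4)}

Joining Sale and Customer on pname yields {(Alpha, k1, 21, Wes), (Alpha, k1, 24, Zed), (Alpha, k1, 33, Hal), (Alpha, k1, 38, Ivy), (Alpha, mkt, 21, Wes), (Alpha, mkt, 24, Zed), (Alpha, mkt, 33, Hal), (Alpha, mkt, 38, Ivy), (Alpha, x3, 21, Wes), (Alpha, x3, 24, Zed), (Alpha, x3, 33, Hal), (Alpha, x3, 38, Ivy), (Vega, cs, 28, Yan), (Vega, cs, 4, Ivy)}.
Joining (Sale JOIN Customer) and Store on pname yields {(Alpha, k1, 21, Wes, 22, 18), (Alpha, k1, 21, Wes, 29, 1), (Alpha, k1, 24, Zed, 22, 18), (Alpha, k1, 24, Zed, 29, 1), (Alpha, k1, 33, Hal, 22, 18), (Alpha, k1, 33, Hal, 29, 1), (Alpha, k1, 38, Ivy, 22, 18), (Alpha, k1, 38, Ivy, 29, 1), (Alpha, mkt, 21, Wes, 22, 18), (Alpha, mkt, 21, Wes, 29, 1), (Alpha, mkt, 24, Zed, 22, 18), (Alpha, mkt, 24, Zed, 29, 1), (Alpha, mkt, 33, Hal, 22, 18), (Alpha, mkt, 33, Hal, 29, 1), (Alpha, mkt, 38, Ivy, 22, 18), (Alpha, mkt, 38, Ivy, 29, 1), (Alpha, x3, 21, Wes, 22, 18), (Alpha, x3, 21, Wes, 29, 1), (Alpha, x3, 24, Zed, 22, 18), (Alpha, x3, 24, Zed, 29, 1), (Alpha, x3, 33, Hal, 22, 18), (Alpha, x3, 33, Hal, 29, 1), (Alpha, x3, 38, Ivy, 22, 18), (Alpha, x3, 38, Ivy, 29, 1), (Vega, cs, 28, Yan, 6, 7), (Vega, cs, 4, Ivy, 6, 7)}.
σ[cname != Wes]: keep tuples satisfying cname != Wes → {(Alpha, k1, 24, Zed, 22, 18), (Alpha, k1, 24, Zed, 29, 1), (Alpha, k1, 33, Hal, 22, 18), (Alpha, k1, 33, Hal, 29, 1), (Alpha, k1, 38, Ivy, 22, 18), (Alpha, k1, 38, Ivy, 29, 1), (Alpha, mkt, 24, Zed, 22, 18), (Alpha, mkt, 24, Zed, 29, 1), (Alpha, mkt, 33, Hal, 22, 18), (Alpha, mkt, 33, Hal, 29, 1), (Alpha, mkt, 38, Ivy, 22, 18), (Alpha, mkt, 38, Ivy, 29, 1), (Alpha, x3, 24, Zed, 22, 18), (Alpha, x3, 24, Zed, 29, 1), (Alpha, x3, 33, Hal, 22, 18), (Alpha, x3, 33, Hal, 29, 1), (Alpha, x3, 38, Ivy, 22, 18), (Alpha, x3, 38, Ivy, 29, 1), (Vega, cs, 28, Yan, 6, 7), (Vega, cs, 4, Ivy, 6, 7)}
π_{pid, pname, qty} gives {(1, Alpha, 24), (1, Alpha, 33), (1, Alpha, 38), (18, Alpha, 24), (18, Alpha, 33), (18, Alpha, 38), (7, Vega, 28), (7, Vega, 4)} (12 duplicate(s) eliminated).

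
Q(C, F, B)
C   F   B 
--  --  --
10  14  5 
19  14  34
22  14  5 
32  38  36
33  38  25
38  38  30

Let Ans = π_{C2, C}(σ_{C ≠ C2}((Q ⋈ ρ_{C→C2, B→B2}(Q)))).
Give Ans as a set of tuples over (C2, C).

ρ[C→C2, B→B2]: schema becomes (C2, F, B2); tuples unchanged.
Natural join on F: {(10, 14, 5, 10, 5), (10, 14, 5, 19, 34), (10, 14, 5, 22, 5), (19, 14, 34, 10, 5), (19, 14, 34, 19, 34), (19, 14, 34, 22, 5), (22, 14, 5, 10, 5), (22, 14, 5, 19, 34), (22, 14, 5, 22, 5), (32, 38, 36, 32, 36), (32, 38, 36, 33, 25), (32, 38, 36, 38, 30), (33, 38, 25, 32, 36), (33, 38, 25, 33, 25), (33, 38, 25, 38, 30), (38, 38, 30, 32, 36), (38, 38, 30, 33, 25), (38, 38, 30, 38, 30)}
Selection C ≠ C2: {(10, 14, 5, 19, 34), (10, 14, 5, 22, 5), (19, 14, 34, 10, 5), (19, 14, 34, 22, 5), (22, 14, 5, 10, 5), (22, 14, 5, 19, 34), (32, 38, 36, 33, 25), (32, 38, 36, 38, 30), (33, 38, 25, 32, 36), (33, 38, 25, 38, 30), (38, 38, 30, 32, 36), (38, 38, 30, 33, 25)}
Projecting to C2, C: {(10, 19), (10, 22), (19, 10), (19, 22), (22, 10), (22, 19), (32, 33), (32, 38), (33, 32), (33, 38), (38, 32), (38, 33)}

{(10, 19), (10, 22), (19, 10), (19, 22), (22, 10), (22, 19), (32, 33), (32, 38), (33, 32), (33, 38), (38, 32), (38, 33)}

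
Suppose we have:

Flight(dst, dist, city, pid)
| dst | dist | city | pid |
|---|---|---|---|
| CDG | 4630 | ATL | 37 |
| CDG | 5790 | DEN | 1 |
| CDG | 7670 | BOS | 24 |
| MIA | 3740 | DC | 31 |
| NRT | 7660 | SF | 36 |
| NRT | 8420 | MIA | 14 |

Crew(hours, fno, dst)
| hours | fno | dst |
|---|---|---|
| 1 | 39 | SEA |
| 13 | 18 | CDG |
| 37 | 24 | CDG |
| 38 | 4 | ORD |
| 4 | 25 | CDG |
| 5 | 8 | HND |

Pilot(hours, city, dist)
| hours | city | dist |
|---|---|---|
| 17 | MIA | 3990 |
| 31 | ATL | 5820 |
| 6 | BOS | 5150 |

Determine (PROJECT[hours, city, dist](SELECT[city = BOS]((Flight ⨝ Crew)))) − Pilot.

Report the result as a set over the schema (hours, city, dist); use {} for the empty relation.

Flight ⋈ Crew (natural join on dst): {(CDG, 4630, ATL, 37, 13, 18), (CDG, 4630, ATL, 37, 37, 24), (CDG, 4630, ATL, 37, 4, 25), (CDG, 5790, DEN, 1, 13, 18), (CDG, 5790, DEN, 1, 37, 24), (CDG, 5790, DEN, 1, 4, 25), (CDG, 7670, BOS, 24, 13, 18), (CDG, 7670, BOS, 24, 37, 24), (CDG, 7670, BOS, 24, 4, 25)}
Apply σ_{city = BOS}; surviving tuples: {(CDG, 7670, BOS, 24, 13, 18), (CDG, 7670, BOS, 24, 37, 24), (CDG, 7670, BOS, 24, 4, 25)}
Keep only column(s) hours, city, dist: {(13, BOS, 7670), (37, BOS, 7670), (4, BOS, 7670)}
Taking the difference: {(13, BOS, 7670), (37, BOS, 7670), (4, BOS, 7670)}

{(13, BOS, 7670), (37, BOS, 7670), (4, BOS, 7670)}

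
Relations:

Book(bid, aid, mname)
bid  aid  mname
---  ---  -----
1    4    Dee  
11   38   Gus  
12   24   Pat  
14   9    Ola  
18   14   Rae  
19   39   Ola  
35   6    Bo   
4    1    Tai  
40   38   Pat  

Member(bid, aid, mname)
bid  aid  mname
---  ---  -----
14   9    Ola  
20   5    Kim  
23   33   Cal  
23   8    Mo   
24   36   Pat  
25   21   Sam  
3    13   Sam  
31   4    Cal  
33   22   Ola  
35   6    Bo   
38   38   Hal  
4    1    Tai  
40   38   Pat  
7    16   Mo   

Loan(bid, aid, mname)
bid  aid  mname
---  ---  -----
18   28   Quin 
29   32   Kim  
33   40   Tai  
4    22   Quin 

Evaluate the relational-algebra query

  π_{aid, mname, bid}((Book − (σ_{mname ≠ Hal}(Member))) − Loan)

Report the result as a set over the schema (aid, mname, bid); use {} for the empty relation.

{(14, Rae, 18), (24, Pat, 12), (38, Gus, 11), (39, Ola, 19), (4, Dee, 1)}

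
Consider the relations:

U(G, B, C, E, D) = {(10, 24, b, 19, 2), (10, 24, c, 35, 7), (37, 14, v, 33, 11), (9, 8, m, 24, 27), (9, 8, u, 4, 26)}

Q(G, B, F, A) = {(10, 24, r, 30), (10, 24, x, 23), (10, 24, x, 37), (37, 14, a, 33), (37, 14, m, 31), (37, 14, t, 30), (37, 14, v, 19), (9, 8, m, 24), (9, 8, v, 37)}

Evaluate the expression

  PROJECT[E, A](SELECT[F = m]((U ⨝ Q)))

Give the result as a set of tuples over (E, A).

U ⋈ Q (natural join on G, B): {(10, 24, b, 19, 2, r, 30), (10, 24, b, 19, 2, x, 23), (10, 24, b, 19, 2, x, 37), (10, 24, c, 35, 7, r, 30), (10, 24, c, 35, 7, x, 23), (10, 24, c, 35, 7, x, 37), (37, 14, v, 33, 11, a, 33), (37, 14, v, 33, 11, m, 31), (37, 14, v, 33, 11, t, 30), (37, 14, v, 33, 11, v, 19), (9, 8, m, 24, 27, m, 24), (9, 8, m, 24, 27, v, 37), (9, 8, u, 4, 26, m, 24), (9, 8, u, 4, 26, v, 37)}
Apply σ_{F = m}; surviving tuples: {(37, 14, v, 33, 11, m, 31), (9, 8, m, 24, 27, m, 24), (9, 8, u, 4, 26, m, 24)}
Projecting to E, A: {(24, 24), (33, 31), (4, 24)}

{(24, 24), (33, 31), (4, 24)}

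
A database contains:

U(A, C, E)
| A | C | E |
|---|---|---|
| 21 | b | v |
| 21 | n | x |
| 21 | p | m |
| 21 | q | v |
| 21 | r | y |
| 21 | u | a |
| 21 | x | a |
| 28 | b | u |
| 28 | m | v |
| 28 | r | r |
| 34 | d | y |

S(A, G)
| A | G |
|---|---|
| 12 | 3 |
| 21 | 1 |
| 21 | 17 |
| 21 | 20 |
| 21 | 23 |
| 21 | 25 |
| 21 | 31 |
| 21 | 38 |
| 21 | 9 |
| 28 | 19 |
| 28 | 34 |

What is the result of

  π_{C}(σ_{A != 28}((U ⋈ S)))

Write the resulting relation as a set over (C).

Natural join on A: {(21, b, v, 1), (21, b, v, 17), (21, b, v, 20), (21, b, v, 23), (21, b, v, 25), (21, b, v, 31), (21, b, v, 38), (21, b, v, 9), (21, n, x, 1), (21, n, x, 17), (21, n, x, 20), (21, n, x, 23), (21, n, x, 25), (21, n, x, 31), (21, n, x, 38), (21, n, x, 9), (21, p, m, 1), (21, p, m, 17), (21, p, m, 20), (21, p, m, 23), (21, p, m, 25), (21, p, m, 31), (21, p, m, 38), (21, p, m, 9), (21, q, v, 1), (21, q, v, 17), (21, q, v, 20), (21, q, v, 23), (21, q, v, 25), (21, q, v, 31), (21, q, v, 38), (21, q, v, 9), (21, r, y, 1), (21, r, y, 17), (21, r, y, 20), (21, r, y, 23), (21, r, y, 25), (21, r, y, 31), (21, r, y, 38), (21, r, y, 9), (21, u, a, 1), (21, u, a, 17), (21, u, a, 20), (21, u, a, 23), (21, u, a, 25), (21, u, a, 31), (21, u, a, 38), (21, u, a, 9), (21, x, a, 1), (21, x, a, 17), (21, x, a, 20), (21, x, a, 23), (21, x, a, 25), (21, x, a, 31), (21, x, a, 38), (21, x, a, 9), (28, b, u, 19), (28, b, u, 34), (28, m, v, 19), (28, m, v, 34), (28, r, r, 19), (28, r, r, 34)}
σ[A != 28]: keep tuples satisfying A != 28 → {(21, b, v, 1), (21, b, v, 17), (21, b, v, 20), (21, b, v, 23), (21, b, v, 25), (21, b, v, 31), (21, b, v, 38), (21, b, v, 9), (21, n, x, 1), (21, n, x, 17), (21, n, x, 20), (21, n, x, 23), (21, n, x, 25), (21, n, x, 31), (21, n, x, 38), (21, n, x, 9), (21, p, m, 1), (21, p, m, 17), (21, p, m, 20), (21, p, m, 23), (21, p, m, 25), (21, p, m, 31), (21, p, m, 38), (21, p, m, 9), (21, q, v, 1), (21, q, v, 17), (21, q, v, 20), (21, q, v, 23), (21, q, v, 25), (21, q, v, 31), (21, q, v, 38), (21, q, v, 9), (21, r, y, 1), (21, r, y, 17), (21, r, y, 20), (21, r, y, 23), (21, r, y, 25), (21, r, y, 31), (21, r, y, 38), (21, r, y, 9), (21, u, a, 1), (21, u, a, 17), (21, u, a, 20), (21, u, a, 23), (21, u, a, 25), (21, u, a, 31), (21, u, a, 38), (21, u, a, 9), (21, x, a, 1), (21, x, a, 17), (21, x, a, 20), (21, x, a, 23), (21, x, a, 25), (21, x, a, 31), (21, x, a, 38), (21, x, a, 9)}
Projecting to C (49 duplicate(s) eliminated): {b, n, p, q, r, u, x}

{b, n, p, q, r, u, x}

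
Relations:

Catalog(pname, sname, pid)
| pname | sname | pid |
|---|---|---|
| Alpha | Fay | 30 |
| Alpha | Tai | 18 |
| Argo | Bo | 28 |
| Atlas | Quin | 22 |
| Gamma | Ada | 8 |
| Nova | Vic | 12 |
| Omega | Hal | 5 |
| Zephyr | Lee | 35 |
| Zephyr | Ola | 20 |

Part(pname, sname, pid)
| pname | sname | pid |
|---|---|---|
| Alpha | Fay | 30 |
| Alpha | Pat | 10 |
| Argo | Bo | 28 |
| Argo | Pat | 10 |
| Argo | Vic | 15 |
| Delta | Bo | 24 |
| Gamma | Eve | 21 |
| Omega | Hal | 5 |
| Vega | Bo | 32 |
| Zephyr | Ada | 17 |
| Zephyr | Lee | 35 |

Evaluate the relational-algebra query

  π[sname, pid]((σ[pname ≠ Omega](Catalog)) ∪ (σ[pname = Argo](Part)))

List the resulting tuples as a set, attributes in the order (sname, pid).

{(Ada, 8), (Bo, 28), (Fay, 30), (Lee, 35), (Ola, 20), (Pat, 10), (Quin, 22), (Tai, 18), (Vic, 12), (Vic, 15)}

Selection pname ≠ Omega: {(Alpha, Fay, 30), (Alpha, Tai, 18), (Argo, Bo, 28), (Atlas, Quin, 22), (Gamma, Ada, 8), (Nova, Vic, 12), (Zephyr, Lee, 35), (Zephyr, Ola, 20)}
Selection pname = Argo: {(Argo, Bo, 28), (Argo, Pat, 10), (Argo, Vic, 15)}
Set union of the two operands is {(Alpha, Fay, 30), (Alpha, Tai, 18), (Argo, Bo, 28), (Argo, Pat, 10), (Argo, Vic, 15), (Atlas, Quin, 22), (Gamma, Ada, 8), (Nova, Vic, 12), (Zephyr, Lee, 35), (Zephyr, Ola, 20)}.
π[sname, pid]: project onto (sname, pid) → {(Ada, 8), (Bo, 28), (Fay, 30), (Lee, 35), (Ola, 20), (Pat, 10), (Quin, 22), (Tai, 18), (Vic, 12), (Vic, 15)}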